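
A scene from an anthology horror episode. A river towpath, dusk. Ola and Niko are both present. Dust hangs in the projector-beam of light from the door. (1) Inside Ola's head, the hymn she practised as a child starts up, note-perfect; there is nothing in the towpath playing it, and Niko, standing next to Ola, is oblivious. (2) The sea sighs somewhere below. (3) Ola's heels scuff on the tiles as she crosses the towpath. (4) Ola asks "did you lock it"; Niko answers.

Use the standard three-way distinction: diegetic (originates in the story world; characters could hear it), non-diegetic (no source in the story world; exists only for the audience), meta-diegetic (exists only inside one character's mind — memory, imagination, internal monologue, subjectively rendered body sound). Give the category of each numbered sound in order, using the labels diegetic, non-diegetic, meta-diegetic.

meta-diegetic, diegetic, diegetic, diegetic

Sound (1): it lives in Ola's subjectivity, not in the towpath, so meta-diegetic.
(2) it's the actual ambient sound of the location → diegetic.
(3) is diegetic: it's the physical sound of Ola moving in the space.
(4) is diegetic: Ola is a character speaking aloud in the scene.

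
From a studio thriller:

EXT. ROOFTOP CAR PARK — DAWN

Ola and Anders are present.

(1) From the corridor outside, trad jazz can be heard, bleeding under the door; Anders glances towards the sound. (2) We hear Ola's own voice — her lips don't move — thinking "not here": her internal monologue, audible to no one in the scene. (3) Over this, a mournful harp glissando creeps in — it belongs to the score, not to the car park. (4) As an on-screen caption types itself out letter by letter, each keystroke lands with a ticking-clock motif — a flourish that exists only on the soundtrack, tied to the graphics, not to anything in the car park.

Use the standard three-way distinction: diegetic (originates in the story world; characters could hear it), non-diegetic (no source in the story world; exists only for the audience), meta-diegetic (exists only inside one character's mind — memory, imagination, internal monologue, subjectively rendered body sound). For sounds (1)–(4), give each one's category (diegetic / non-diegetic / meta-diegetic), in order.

diegetic, meta-diegetic, non-diegetic, non-diegetic

(1) it's coming from the corridor outside — a location within the story world — and Anders reacts → diegetic.
(2) internal monologue — inside Ola's mind, not spoken into the scene → meta-diegetic.
(3) it has no source in the story world and no character can hear it — it's underscore → non-diegetic.
Sound (4): the caption isn't part of the story world, so neither is the sound tied to it, so non-diegetic.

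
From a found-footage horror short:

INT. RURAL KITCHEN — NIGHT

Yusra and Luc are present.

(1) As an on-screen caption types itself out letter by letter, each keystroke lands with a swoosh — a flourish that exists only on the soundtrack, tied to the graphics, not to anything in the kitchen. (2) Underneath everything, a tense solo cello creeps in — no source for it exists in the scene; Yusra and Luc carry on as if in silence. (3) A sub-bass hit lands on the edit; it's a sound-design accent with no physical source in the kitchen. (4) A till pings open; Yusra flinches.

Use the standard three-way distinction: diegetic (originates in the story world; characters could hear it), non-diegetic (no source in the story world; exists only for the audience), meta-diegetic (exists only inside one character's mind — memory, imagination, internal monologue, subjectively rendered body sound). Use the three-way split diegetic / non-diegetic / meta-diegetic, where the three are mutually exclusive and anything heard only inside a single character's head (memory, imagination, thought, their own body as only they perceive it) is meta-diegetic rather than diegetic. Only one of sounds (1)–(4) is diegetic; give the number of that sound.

4

(1) the caption isn't part of the story world, so neither is the sound tied to it → non-diegetic.
Sound (2): it has no source in the story world and no character can hear it — it's underscore, so non-diegetic.
Sound (3): it's a sound-design accent with no in-world source; no one in the scene can hear it, so non-diegetic.
Sound (4): a till is a real object/event in the scene's world, so diegetic.
Only (4) is diegetic.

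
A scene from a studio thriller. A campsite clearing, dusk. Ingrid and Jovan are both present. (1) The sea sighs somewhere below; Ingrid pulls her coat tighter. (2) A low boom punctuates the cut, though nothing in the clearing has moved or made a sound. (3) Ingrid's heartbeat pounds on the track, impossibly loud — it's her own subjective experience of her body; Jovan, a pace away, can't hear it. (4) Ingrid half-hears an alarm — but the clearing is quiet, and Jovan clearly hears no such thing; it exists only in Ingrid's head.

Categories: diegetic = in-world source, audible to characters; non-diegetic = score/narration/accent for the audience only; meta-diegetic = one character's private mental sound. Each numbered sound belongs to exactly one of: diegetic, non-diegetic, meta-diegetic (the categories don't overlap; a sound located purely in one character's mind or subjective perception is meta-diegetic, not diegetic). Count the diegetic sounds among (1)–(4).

1

Sound (1): ambient/room sound belonging to the story's physical space, so diegetic.
(2) is non-diegetic: it's a sound-design accent with no in-world source; no one in the scene can hear it.
Sound (3): it's Ingrid's internal bodily sensation rendered as sound; only Ingrid 'hears' it, so meta-diegetic.
(4) is meta-diegetic: Ingrid alone 'hears' it — an imagined sound, not present in the space.
Diegetic: (1) — that's 1.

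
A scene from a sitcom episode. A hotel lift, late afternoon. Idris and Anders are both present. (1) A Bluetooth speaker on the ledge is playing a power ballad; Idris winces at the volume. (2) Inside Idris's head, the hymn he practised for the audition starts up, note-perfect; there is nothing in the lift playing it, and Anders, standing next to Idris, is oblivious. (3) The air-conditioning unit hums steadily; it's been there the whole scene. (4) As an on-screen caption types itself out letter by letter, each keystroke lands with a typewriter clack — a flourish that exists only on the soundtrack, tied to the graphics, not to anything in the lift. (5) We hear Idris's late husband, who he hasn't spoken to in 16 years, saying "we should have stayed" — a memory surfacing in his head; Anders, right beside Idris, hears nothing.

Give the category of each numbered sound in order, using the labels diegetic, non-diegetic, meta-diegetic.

diegetic, meta-diegetic, diegetic, non-diegetic, meta-diegetic

(1) source music from a Bluetooth speaker, which exists in the story world → diegetic.
Sound (2): the music is a memory playing inside Idris's mind alone; no real-world source, Anders can't hear it, so meta-diegetic.
Sound (3): it's the actual ambient sound of the location, so diegetic.
Sound (4): the caption isn't part of the story world, so neither is the sound tied to it, so non-diegetic.
(5) it's Idris's recollection rendered as sound; the other character can't hear it → meta-diegetic.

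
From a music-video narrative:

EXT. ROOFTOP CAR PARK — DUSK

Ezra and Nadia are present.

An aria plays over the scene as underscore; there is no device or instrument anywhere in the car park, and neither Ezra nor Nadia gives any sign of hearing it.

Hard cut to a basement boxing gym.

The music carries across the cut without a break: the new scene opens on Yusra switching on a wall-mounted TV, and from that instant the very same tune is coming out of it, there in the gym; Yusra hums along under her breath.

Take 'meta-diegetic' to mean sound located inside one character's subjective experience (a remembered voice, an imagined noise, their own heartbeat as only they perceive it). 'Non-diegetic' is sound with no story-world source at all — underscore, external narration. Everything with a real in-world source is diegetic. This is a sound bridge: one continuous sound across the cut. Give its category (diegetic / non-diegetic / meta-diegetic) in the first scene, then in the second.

Scene one: there's no in-world source anywhere and no character hears it — underscore for the audience only → non-diegetic.
Scene two: once Yusra turns on a wall-mounted TV, the music has a real source in the story world and Yusra reacts to it → diegetic.

non-diegetic, diegetic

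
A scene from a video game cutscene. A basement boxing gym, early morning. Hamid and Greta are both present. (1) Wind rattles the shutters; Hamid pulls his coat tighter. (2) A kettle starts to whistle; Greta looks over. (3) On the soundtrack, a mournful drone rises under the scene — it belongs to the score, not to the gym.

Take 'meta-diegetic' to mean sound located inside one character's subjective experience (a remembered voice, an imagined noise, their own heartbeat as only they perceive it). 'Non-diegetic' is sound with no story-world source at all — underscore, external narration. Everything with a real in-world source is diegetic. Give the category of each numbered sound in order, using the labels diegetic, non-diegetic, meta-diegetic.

(1) it's the actual ambient sound of the location → diegetic.
(2) is diegetic: the sound comes from a kettle physically present in the location.
Sound (3): score with no on-screen or off-screen source; it exists for the audience alone, so non-diegetic.

diegetic, diegetic, non-diegetic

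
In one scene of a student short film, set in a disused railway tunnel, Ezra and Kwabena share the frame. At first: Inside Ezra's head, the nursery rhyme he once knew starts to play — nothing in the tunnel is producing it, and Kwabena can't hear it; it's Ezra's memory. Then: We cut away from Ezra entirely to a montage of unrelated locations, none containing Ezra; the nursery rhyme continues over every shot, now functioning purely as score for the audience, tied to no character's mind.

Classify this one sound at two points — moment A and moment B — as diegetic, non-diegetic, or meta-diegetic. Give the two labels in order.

Moment A: the music lives inside Ezra's mind alone; Kwabena can't hear it → meta-diegetic.
Moment B: once it plays over shots Ezra isn't in, detached from any character's subjectivity, it's conventional underscore → non-diegetic.

meta-diegetic, non-diegetic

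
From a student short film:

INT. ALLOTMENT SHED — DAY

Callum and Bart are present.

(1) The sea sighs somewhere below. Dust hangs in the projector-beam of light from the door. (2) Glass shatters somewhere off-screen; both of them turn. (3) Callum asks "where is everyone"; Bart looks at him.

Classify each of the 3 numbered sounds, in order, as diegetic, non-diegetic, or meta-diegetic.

(1) is diegetic: the sea is part of the location's real environment.
Sound (2): an in-world source (glass); characters could hear it, so diegetic.
(3) spoken by a character present in the story world → diegetic.

diegetic, diegetic, diegetic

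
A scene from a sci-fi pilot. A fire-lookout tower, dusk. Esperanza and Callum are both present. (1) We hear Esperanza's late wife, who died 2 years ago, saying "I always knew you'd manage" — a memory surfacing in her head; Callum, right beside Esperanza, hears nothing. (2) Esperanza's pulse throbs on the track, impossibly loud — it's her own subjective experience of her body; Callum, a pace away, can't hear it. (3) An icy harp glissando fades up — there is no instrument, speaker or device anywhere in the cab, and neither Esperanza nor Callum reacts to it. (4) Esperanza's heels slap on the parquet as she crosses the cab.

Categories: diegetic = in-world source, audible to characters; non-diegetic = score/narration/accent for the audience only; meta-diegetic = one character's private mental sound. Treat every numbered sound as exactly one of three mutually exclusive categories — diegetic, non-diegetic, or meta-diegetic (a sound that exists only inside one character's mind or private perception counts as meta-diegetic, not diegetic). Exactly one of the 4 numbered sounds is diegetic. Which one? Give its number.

4

(1) a remembered line, private to Esperanza — not present in the room, not audible to Callum → meta-diegetic.
Sound (2): point-of-audition from inside Esperanza's body; not a sound in the room, so meta-diegetic.
Sound (3): it has no source in the story world and no character can hear it — it's underscore, so non-diegetic.
(4) a character's body making contact with the set — an in-world sound → diegetic.
Only (4) is diegetic.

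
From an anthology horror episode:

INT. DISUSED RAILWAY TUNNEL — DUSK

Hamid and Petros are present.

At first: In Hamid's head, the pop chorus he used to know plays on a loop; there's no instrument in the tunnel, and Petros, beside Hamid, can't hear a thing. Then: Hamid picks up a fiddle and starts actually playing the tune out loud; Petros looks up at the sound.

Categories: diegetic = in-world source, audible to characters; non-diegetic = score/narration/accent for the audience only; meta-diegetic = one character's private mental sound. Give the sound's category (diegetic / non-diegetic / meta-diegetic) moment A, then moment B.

Moment A: the tune exists only as Hamid's private memory; Petros can't hear it → meta-diegetic.
Moment B: Hamid is now producing it live on a fiddle, in the room, and Petros hears it → diegetic.

meta-diegetic, diegetic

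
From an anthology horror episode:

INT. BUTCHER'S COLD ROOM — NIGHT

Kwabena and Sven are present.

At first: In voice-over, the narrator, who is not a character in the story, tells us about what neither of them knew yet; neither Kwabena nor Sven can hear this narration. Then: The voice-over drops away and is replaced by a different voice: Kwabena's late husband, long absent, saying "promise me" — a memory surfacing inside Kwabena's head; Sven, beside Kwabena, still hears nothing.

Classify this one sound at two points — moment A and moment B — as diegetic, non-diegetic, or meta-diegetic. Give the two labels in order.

Moment A: the external narrator addresses only the audience — outside the story world → non-diegetic.
Moment B: the replacement voice is a memory inside Kwabena's mind specifically → meta-diegetic.

non-diegetic, meta-diegetic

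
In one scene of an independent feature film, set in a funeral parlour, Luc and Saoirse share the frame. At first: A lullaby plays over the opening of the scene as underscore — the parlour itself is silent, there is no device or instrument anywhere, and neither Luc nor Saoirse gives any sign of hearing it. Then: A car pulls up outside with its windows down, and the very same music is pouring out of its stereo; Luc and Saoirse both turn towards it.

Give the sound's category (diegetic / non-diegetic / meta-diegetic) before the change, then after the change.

non-diegetic, diegetic

Before the change: no in-world source exists and no character can hear it — underscore → non-diegetic.
After the change: the car stereo is now a real source in the story world and the characters hear it → diegetic.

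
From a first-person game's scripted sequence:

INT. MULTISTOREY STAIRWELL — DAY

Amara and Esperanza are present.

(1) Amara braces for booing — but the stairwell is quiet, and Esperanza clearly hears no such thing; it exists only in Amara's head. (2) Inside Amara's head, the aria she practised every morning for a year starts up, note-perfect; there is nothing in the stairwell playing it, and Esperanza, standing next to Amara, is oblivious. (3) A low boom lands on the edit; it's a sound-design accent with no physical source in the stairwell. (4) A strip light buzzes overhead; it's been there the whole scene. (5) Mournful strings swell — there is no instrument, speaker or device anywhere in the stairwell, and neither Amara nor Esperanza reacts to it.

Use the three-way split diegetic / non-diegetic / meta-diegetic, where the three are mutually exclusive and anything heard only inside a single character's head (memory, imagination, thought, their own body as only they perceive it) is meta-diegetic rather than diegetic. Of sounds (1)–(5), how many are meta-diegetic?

(1) is meta-diegetic: the sound is imagined by Amara; nothing in the story world is producing it and Esperanza can't hear it.
(2) is meta-diegetic: remembered music, private to Amara — Esperanza is oblivious because it isn't in the room.
Sound (3): it's a sound-design accent with no in-world source; no one in the scene can hear it, so non-diegetic.
(4) is diegetic: a strip light is part of the location's real environment.
(5) it has no source in the story world and no character can hear it — it's underscore → non-diegetic.
Meta-diegetic: (1), (2) — that's 2.

2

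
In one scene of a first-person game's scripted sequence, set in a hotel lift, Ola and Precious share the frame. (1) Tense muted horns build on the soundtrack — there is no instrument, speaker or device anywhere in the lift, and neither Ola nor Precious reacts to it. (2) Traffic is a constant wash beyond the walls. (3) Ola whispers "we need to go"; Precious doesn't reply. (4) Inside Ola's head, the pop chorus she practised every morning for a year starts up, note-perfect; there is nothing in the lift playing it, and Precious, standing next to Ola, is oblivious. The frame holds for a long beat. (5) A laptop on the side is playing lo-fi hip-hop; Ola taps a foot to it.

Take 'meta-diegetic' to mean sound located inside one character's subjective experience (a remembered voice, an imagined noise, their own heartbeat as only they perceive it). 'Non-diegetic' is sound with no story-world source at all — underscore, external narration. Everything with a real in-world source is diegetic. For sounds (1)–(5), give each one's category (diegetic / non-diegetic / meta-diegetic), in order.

Sound (1): score with no on-screen or off-screen source; it exists for the audience alone, so non-diegetic.
(2) is diegetic: traffic is part of the location's real environment.
(3) is diegetic: spoken by a character present in the story world.
(4) is meta-diegetic: remembered music, private to Ola — Precious is oblivious because it isn't in the room.
(5) is diegetic: source music from a laptop, which exists in the story world.

non-diegetic, diegetic, diegetic, meta-diegetic, diegetic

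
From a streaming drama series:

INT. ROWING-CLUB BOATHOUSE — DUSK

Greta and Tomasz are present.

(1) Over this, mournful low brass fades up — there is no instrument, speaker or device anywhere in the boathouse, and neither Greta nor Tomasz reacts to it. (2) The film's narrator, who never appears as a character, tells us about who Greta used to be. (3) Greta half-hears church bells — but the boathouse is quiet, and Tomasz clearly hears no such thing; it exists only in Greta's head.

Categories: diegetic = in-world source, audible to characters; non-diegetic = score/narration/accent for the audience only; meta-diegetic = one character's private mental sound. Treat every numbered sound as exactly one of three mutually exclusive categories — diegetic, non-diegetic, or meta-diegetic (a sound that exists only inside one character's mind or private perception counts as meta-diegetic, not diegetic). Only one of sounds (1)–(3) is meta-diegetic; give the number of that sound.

(1) nothing in the boathouse produces it and the characters don't hear it — pure soundtrack → non-diegetic.
Sound (2): commentary laid over the scene from outside the fiction, so non-diegetic.
(3) is meta-diegetic: the sound is imagined by Greta; nothing in the story world is producing it and Tomasz can't hear it.
Only (3) is meta-diegetic.

3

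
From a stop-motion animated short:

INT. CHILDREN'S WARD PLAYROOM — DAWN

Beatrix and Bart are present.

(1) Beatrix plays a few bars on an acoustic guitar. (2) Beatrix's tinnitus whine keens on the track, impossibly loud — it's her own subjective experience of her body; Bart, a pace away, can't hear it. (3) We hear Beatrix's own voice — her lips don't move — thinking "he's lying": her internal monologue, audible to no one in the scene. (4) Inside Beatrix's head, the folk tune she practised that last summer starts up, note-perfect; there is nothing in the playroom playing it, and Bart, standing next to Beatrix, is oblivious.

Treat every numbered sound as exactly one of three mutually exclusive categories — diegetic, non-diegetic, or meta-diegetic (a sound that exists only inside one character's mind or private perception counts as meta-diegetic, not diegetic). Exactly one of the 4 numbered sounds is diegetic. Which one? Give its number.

1

(1) a character is playing an acoustic guitar on screen → diegetic.
Sound (2): a subjective body sound — Beatrix's private perception, inaudible to Bart, so meta-diegetic.
(3) Beatrix's thought-voice: a private mental sound no other character can hear → meta-diegetic.
Sound (4): the music is a memory playing inside Beatrix's mind alone; no real-world source, Bart can't hear it, so meta-diegetic.
Only (1) is diegetic.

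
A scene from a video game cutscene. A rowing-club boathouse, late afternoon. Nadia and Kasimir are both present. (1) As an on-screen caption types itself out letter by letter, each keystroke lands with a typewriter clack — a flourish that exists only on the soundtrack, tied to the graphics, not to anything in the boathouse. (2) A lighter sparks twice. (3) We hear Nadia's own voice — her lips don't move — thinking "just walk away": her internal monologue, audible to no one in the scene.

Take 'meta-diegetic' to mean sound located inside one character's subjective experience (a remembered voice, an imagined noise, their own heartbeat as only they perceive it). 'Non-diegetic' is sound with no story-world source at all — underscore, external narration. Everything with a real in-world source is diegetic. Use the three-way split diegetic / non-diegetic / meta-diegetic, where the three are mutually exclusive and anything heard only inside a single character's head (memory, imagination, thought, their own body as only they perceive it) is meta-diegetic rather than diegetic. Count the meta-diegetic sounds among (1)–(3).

1

Sound (1): sound married to a title/caption — outside the diegesis by definition, so non-diegetic.
(2) is diegetic: a lighter is a real object/event in the scene's world.
Sound (3): Nadia's thought-voice: a private mental sound no other character can hear, so meta-diegetic.
So 1 of the 3 is meta-diegetic: (3).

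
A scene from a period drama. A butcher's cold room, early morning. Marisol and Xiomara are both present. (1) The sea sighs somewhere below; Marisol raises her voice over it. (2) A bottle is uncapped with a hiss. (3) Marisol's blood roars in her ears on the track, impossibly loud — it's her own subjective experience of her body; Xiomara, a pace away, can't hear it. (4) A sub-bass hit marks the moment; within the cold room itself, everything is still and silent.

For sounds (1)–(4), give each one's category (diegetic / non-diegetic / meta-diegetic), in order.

diegetic, diegetic, meta-diegetic, non-diegetic

Sound (1): ambient/room sound belonging to the story's physical space, so diegetic.
(2) a bottle is a real object/event in the scene's world → diegetic.
(3) it's Marisol's internal bodily sensation rendered as sound; only Marisol 'hears' it → meta-diegetic.
Sound (4): nothing in the scene produces it; it's an accent added for the audience, so non-diegetic.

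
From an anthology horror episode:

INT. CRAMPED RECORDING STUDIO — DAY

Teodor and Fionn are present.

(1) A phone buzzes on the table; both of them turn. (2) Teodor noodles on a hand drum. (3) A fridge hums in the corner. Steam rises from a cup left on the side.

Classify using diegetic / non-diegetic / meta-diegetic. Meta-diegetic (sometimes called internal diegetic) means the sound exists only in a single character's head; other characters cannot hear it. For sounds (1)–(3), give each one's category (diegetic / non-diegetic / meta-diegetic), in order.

diegetic, diegetic, diegetic

Sound (1): an in-world source (a phone); characters could hear it, so diegetic.
(2) a character is playing a hand drum on screen → diegetic.
Sound (3): it's the actual ambient sound of the location, so diegetic.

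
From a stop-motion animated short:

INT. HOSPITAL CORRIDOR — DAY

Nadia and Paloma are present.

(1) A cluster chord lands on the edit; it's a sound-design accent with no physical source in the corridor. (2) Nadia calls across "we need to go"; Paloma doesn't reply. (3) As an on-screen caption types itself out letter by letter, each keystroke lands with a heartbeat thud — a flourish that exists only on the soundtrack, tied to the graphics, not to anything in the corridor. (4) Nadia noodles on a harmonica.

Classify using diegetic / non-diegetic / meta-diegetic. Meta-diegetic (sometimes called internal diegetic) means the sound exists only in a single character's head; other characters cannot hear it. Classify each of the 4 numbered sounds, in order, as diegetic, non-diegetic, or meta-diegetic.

non-diegetic, diegetic, non-diegetic, diegetic

(1) nothing in the scene produces it; it's an accent added for the audience → non-diegetic.
(2) is diegetic: spoken by a character present in the story world.
Sound (3): sound married to a title/caption — outside the diegesis by definition, so non-diegetic.
Sound (4): a character is playing a harmonica on screen, so diegetic.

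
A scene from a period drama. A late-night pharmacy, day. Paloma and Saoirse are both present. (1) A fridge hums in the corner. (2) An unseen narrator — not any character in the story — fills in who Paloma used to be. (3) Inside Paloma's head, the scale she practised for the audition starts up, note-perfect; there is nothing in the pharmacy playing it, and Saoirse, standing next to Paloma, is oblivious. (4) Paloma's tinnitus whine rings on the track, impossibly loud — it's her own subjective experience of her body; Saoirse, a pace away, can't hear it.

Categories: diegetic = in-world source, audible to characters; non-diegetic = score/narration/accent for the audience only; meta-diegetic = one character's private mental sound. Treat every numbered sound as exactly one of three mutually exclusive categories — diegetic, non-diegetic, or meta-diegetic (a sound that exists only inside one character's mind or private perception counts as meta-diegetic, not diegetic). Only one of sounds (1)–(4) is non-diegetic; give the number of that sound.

Sound (1): it's the actual ambient sound of the location, so diegetic.
Sound (2): external voice-over — not a character, not heard by anyone in the scene, so non-diegetic.
(3) is meta-diegetic: the music is a memory playing inside Paloma's mind alone; no real-world source, Saoirse can't hear it.
(4) is meta-diegetic: a subjective body sound — Paloma's private perception, inaudible to Saoirse.
Only (2) is non-diegetic.

2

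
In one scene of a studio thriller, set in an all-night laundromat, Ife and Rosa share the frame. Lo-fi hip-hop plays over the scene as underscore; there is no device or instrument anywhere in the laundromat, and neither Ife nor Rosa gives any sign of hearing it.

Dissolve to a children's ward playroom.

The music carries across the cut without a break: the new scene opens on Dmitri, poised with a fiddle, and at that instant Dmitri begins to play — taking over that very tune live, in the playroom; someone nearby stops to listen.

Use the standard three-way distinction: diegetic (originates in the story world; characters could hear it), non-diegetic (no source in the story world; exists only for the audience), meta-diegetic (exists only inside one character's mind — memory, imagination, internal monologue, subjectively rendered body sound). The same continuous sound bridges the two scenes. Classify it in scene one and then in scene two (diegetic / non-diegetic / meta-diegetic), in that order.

Scene one: there's no in-world source anywhere and no character hears it — underscore for the audience only → non-diegetic.
Scene two: from the moment Dmitri starts playing, the tune is being performed on a fiddle inside the story world and another character hears it → diegetic.

non-diegetic, diegetic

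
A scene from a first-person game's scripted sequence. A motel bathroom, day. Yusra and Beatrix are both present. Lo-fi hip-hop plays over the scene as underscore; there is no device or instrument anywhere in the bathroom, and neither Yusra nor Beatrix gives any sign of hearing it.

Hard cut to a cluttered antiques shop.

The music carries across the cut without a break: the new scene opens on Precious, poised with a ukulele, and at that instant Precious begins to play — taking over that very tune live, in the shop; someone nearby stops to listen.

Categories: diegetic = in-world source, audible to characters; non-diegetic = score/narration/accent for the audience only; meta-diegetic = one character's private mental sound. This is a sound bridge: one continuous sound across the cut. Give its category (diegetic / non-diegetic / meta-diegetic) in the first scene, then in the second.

non-diegetic, diegetic

Scene one: there's no in-world source anywhere and no character hears it — underscore for the audience only → non-diegetic.
Scene two: from the moment Precious starts playing, the tune is being performed on a ukulele inside the story world and another character hears it → diegetic.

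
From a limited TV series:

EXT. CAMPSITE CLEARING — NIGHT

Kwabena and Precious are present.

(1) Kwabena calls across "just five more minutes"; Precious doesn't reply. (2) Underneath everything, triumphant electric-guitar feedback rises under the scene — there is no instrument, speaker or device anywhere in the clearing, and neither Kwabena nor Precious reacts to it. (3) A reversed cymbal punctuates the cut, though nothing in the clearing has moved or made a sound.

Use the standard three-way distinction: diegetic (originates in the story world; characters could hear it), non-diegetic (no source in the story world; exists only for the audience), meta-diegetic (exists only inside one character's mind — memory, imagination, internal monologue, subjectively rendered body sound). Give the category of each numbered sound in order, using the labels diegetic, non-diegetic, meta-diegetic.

Sound (1): Kwabena is a character speaking aloud in the scene, so diegetic.
Sound (2): nothing in the clearing produces it and the characters don't hear it — pure soundtrack, so non-diegetic.
(3) is non-diegetic: nothing in the scene produces it; it's an accent added for the audience.

diegetic, non-diegetic, non-diegetic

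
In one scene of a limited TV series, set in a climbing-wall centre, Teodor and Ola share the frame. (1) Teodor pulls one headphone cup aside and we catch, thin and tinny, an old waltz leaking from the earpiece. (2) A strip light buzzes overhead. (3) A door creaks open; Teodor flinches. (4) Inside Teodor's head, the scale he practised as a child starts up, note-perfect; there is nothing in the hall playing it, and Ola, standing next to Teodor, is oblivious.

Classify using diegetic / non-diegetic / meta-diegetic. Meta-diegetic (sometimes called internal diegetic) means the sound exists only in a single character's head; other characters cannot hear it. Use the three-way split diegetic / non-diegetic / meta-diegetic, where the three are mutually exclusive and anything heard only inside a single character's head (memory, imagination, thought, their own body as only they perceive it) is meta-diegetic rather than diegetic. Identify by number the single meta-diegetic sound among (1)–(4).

4

(1) the earpiece is a real device on Teodor's head — source music → diegetic.
(2) is diegetic: ambient/room sound belonging to the story's physical space.
(3) a door is a real object/event in the scene's world → diegetic.
(4) it lives in Teodor's subjectivity, not in the hall → meta-diegetic.
Only (4) is meta-diegetic.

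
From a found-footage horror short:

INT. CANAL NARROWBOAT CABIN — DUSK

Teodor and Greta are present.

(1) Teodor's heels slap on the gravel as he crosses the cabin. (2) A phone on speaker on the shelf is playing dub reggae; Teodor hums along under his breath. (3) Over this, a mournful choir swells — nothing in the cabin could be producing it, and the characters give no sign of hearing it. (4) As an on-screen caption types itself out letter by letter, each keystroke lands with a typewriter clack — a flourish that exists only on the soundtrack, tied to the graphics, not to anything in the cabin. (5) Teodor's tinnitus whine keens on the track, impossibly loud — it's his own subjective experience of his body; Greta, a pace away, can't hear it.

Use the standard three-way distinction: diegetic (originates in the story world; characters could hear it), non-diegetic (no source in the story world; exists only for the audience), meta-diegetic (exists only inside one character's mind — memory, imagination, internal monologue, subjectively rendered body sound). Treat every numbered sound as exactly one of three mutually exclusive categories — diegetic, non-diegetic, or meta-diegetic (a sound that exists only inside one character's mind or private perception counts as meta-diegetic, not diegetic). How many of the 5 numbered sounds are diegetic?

2

(1) it's the physical sound of Teodor moving in the space → diegetic.
Sound (2): the music comes from an on-screen device that Teodor responds to, so diegetic.
(3) is non-diegetic: nothing in the cabin produces it and the characters don't hear it — pure soundtrack.
(4) it accompanies on-screen graphics, not anything inside the story world → non-diegetic.
Sound (5): a subjective body sound — Teodor's private perception, inaudible to Greta, so meta-diegetic.
Diegetic: (1), (2) — that's 2.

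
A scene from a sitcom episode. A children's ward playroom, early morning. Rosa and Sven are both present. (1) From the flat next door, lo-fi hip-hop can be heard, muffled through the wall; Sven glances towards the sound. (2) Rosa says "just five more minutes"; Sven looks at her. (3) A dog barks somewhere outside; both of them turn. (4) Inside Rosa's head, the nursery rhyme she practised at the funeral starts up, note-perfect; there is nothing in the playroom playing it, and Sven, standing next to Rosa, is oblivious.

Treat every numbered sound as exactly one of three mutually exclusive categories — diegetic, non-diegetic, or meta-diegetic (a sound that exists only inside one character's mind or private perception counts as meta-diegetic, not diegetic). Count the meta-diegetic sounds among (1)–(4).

1

(1) is diegetic: off-screen diegetic: the source is out of frame but still in the story's space.
(2) is diegetic: Rosa is a character speaking aloud in the scene.
(3) an in-world source (a dog); characters could hear it → diegetic.
(4) is meta-diegetic: it lives in Rosa's subjectivity, not in the playroom.
So 1 of the 4 is meta-diegetic: (4).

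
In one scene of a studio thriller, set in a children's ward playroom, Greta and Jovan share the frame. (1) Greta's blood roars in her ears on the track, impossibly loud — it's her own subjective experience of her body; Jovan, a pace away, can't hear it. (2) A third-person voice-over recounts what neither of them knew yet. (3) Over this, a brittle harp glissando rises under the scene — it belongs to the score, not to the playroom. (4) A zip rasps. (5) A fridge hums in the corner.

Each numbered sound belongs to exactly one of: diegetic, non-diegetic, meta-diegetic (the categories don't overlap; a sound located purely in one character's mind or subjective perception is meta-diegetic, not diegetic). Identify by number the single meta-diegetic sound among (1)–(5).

1

(1) is meta-diegetic: it's Greta's internal bodily sensation rendered as sound; only Greta 'hears' it.
Sound (2): the narrator exists outside the story world, addressing only the audience, so non-diegetic.
(3) it has no source in the story world and no character can hear it — it's underscore → non-diegetic.
(4) is diegetic: an in-world source (a zip); characters could hear it.
(5) it's the actual ambient sound of the location → diegetic.
Only (1) is meta-diegetic.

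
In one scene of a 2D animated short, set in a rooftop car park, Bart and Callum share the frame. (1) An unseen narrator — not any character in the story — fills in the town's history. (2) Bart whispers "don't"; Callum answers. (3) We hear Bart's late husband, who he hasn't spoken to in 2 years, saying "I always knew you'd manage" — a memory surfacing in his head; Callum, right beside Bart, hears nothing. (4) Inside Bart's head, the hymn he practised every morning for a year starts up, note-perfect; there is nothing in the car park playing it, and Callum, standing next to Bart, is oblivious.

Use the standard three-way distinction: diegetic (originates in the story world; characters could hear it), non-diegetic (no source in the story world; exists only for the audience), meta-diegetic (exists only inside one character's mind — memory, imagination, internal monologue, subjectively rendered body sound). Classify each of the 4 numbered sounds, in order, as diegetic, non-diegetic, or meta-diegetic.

Sound (1): commentary laid over the scene from outside the fiction, so non-diegetic.
(2) is diegetic: spoken by a character present in the story world.
Sound (3): a remembered line, private to Bart — not present in the room, not audible to Callum, so meta-diegetic.
(4) is meta-diegetic: the music is a memory playing inside Bart's mind alone; no real-world source, Callum can't hear it.

non-diegetic, diegetic, meta-diegetic, meta-diegetic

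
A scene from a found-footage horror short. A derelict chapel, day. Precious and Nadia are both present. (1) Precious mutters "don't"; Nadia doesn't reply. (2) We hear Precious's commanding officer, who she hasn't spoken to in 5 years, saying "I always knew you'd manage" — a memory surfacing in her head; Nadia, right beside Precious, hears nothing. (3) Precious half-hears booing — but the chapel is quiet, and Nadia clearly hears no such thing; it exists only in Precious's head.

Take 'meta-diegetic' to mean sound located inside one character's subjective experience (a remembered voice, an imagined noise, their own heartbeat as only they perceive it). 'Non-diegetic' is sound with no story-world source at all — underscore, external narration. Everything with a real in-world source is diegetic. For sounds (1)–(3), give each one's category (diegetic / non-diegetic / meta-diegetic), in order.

diegetic, meta-diegetic, meta-diegetic

(1) is diegetic: on-screen dialogue — Precious speaks and Nadia is there to hear.
(2) is meta-diegetic: a remembered line, private to Precious — not present in the room, not audible to Nadia.
Sound (3): the sound is imagined by Precious; nothing in the story world is producing it and Nadia can't hear it, so meta-diegetic.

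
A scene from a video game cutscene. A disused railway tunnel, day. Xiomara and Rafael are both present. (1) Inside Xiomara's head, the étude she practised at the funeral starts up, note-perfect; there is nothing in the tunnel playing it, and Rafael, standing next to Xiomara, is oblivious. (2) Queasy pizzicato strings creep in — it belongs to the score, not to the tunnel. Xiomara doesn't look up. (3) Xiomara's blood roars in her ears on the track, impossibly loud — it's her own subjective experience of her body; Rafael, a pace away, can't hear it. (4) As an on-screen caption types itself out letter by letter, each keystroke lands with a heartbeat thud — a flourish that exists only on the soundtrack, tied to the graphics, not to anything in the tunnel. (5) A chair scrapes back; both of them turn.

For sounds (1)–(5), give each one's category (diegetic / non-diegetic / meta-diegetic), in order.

Sound (1): the music is a memory playing inside Xiomara's mind alone; no real-world source, Rafael can't hear it, so meta-diegetic.
(2) is non-diegetic: it has no source in the story world and no character can hear it — it's underscore.
Sound (3): point-of-audition from inside Xiomara's body; not a sound in the room, so meta-diegetic.
Sound (4): the caption isn't part of the story world, so neither is the sound tied to it, so non-diegetic.
(5) a chair is a real object/event in the scene's world → diegetic.

meta-diegetic, non-diegetic, meta-diegetic, non-diegetic, diegetic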